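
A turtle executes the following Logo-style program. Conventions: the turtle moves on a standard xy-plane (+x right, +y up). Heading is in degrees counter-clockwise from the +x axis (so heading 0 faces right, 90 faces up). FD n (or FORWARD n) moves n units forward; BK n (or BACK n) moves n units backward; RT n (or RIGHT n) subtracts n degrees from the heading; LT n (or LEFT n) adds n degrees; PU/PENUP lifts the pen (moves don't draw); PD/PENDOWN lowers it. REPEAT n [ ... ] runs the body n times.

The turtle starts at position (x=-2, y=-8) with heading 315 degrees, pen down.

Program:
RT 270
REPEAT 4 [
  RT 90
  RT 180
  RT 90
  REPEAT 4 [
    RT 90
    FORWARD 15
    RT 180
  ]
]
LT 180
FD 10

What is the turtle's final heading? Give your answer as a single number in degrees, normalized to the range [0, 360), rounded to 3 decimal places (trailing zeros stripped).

Executing turtle program step by step:
Start: pos=(-2,-8), heading=315, pen down
RT 270: heading 315 -> 45
REPEAT 4 [
  -- iteration 1/4 --
  RT 90: heading 45 -> 315
  RT 180: heading 315 -> 135
  RT 90: heading 135 -> 45
  REPEAT 4 [
    -- iteration 1/4 --
    RT 90: heading 45 -> 315
    FD 15: (-2,-8) -> (8.607,-18.607) [heading=315, draw]
    RT 180: heading 315 -> 135
    -- iteration 2/4 --
    RT 90: heading 135 -> 45
    FD 15: (8.607,-18.607) -> (19.213,-8) [heading=45, draw]
    RT 180: heading 45 -> 225
    -- iteration 3/4 --
    RT 90: heading 225 -> 135
    FD 15: (19.213,-8) -> (8.607,2.607) [heading=135, draw]
    RT 180: heading 135 -> 315
    -- iteration 4/4 --
    RT 90: heading 315 -> 225
    FD 15: (8.607,2.607) -> (-2,-8) [heading=225, draw]
    RT 180: heading 225 -> 45
  ]
  -- iteration 2/4 --
  RT 90: heading 45 -> 315
  RT 180: heading 315 -> 135
  RT 90: heading 135 -> 45
  REPEAT 4 [
    -- iteration 1/4 --
    RT 90: heading 45 -> 315
    FD 15: (-2,-8) -> (8.607,-18.607) [heading=315, draw]
    RT 180: heading 315 -> 135
    -- iteration 2/4 --
    RT 90: heading 135 -> 45
    FD 15: (8.607,-18.607) -> (19.213,-8) [heading=45, draw]
    RT 180: heading 45 -> 225
    -- iteration 3/4 --
    RT 90: heading 225 -> 135
    FD 15: (19.213,-8) -> (8.607,2.607) [heading=135, draw]
    RT 180: heading 135 -> 315
    -- iteration 4/4 --
    RT 90: heading 315 -> 225
    FD 15: (8.607,2.607) -> (-2,-8) [heading=225, draw]
    RT 180: heading 225 -> 45
  ]
  -- iteration 3/4 --
  RT 90: heading 45 -> 315
  RT 180: heading 315 -> 135
  RT 90: heading 135 -> 45
  REPEAT 4 [
    -- iteration 1/4 --
    RT 90: heading 45 -> 315
    FD 15: (-2,-8) -> (8.607,-18.607) [heading=315, draw]
    RT 180: heading 315 -> 135
    -- iteration 2/4 --
    RT 90: heading 135 -> 45
    FD 15: (8.607,-18.607) -> (19.213,-8) [heading=45, draw]
    RT 180: heading 45 -> 225
    -- iteration 3/4 --
    RT 90: heading 225 -> 135
    FD 15: (19.213,-8) -> (8.607,2.607) [heading=135, draw]
    RT 180: heading 135 -> 315
    -- iteration 4/4 --
    RT 90: heading 315 -> 225
    FD 15: (8.607,2.607) -> (-2,-8) [heading=225, draw]
    RT 180: heading 225 -> 45
  ]
  -- iteration 4/4 --
  RT 90: heading 45 -> 315
  RT 180: heading 315 -> 135
  RT 90: heading 135 -> 45
  REPEAT 4 [
    -- iteration 1/4 --
    RT 90: heading 45 -> 315
    FD 15: (-2,-8) -> (8.607,-18.607) [heading=315, draw]
    RT 180: heading 315 -> 135
    -- iteration 2/4 --
    RT 90: heading 135 -> 45
    FD 15: (8.607,-18.607) -> (19.213,-8) [heading=45, draw]
    RT 180: heading 45 -> 225
    -- iteration 3/4 --
    RT 90: heading 225 -> 135
    FD 15: (19.213,-8) -> (8.607,2.607) [heading=135, draw]
    RT 180: heading 135 -> 315
    -- iteration 4/4 --
    RT 90: heading 315 -> 225
    FD 15: (8.607,2.607) -> (-2,-8) [heading=225, draw]
    RT 180: heading 225 -> 45
  ]
]
LT 180: heading 45 -> 225
FD 10: (-2,-8) -> (-9.071,-15.071) [heading=225, draw]
Final: pos=(-9.071,-15.071), heading=225, 17 segment(s) drawn

Answer: 225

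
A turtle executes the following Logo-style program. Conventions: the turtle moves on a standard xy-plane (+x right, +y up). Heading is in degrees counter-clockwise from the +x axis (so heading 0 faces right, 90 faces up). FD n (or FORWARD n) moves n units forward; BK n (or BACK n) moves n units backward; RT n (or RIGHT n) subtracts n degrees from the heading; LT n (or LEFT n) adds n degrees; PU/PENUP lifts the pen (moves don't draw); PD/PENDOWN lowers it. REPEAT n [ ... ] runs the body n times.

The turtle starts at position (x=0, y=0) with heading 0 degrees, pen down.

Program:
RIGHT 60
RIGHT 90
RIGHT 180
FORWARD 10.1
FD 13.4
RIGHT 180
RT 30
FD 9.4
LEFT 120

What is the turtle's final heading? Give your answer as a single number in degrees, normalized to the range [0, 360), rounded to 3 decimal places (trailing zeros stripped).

Answer: 300

Derivation:
Executing turtle program step by step:
Start: pos=(0,0), heading=0, pen down
RT 60: heading 0 -> 300
RT 90: heading 300 -> 210
RT 180: heading 210 -> 30
FD 10.1: (0,0) -> (8.747,5.05) [heading=30, draw]
FD 13.4: (8.747,5.05) -> (20.352,11.75) [heading=30, draw]
RT 180: heading 30 -> 210
RT 30: heading 210 -> 180
FD 9.4: (20.352,11.75) -> (10.952,11.75) [heading=180, draw]
LT 120: heading 180 -> 300
Final: pos=(10.952,11.75), heading=300, 3 segment(s) drawn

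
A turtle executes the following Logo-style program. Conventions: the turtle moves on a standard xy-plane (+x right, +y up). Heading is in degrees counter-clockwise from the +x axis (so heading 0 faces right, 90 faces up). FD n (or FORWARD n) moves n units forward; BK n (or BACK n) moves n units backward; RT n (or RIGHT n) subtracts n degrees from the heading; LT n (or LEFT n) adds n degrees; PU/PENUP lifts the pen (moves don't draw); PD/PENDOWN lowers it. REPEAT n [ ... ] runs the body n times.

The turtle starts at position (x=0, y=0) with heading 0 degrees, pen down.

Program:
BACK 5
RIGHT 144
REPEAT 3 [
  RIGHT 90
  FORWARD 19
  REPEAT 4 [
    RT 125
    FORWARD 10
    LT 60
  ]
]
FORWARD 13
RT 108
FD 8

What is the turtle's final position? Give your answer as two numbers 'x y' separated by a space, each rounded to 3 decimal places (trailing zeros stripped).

Executing turtle program step by step:
Start: pos=(0,0), heading=0, pen down
BK 5: (0,0) -> (-5,0) [heading=0, draw]
RT 144: heading 0 -> 216
REPEAT 3 [
  -- iteration 1/3 --
  RT 90: heading 216 -> 126
  FD 19: (-5,0) -> (-16.168,15.371) [heading=126, draw]
  REPEAT 4 [
    -- iteration 1/4 --
    RT 125: heading 126 -> 1
    FD 10: (-16.168,15.371) -> (-6.169,15.546) [heading=1, draw]
    LT 60: heading 1 -> 61
    -- iteration 2/4 --
    RT 125: heading 61 -> 296
    FD 10: (-6.169,15.546) -> (-1.786,6.558) [heading=296, draw]
    LT 60: heading 296 -> 356
    -- iteration 3/4 --
    RT 125: heading 356 -> 231
    FD 10: (-1.786,6.558) -> (-8.079,-1.214) [heading=231, draw]
    LT 60: heading 231 -> 291
    -- iteration 4/4 --
    RT 125: heading 291 -> 166
    FD 10: (-8.079,-1.214) -> (-17.782,1.206) [heading=166, draw]
    LT 60: heading 166 -> 226
  ]
  -- iteration 2/3 --
  RT 90: heading 226 -> 136
  FD 19: (-17.782,1.206) -> (-31.449,14.404) [heading=136, draw]
  REPEAT 4 [
    -- iteration 1/4 --
    RT 125: heading 136 -> 11
    FD 10: (-31.449,14.404) -> (-21.633,16.312) [heading=11, draw]
    LT 60: heading 11 -> 71
    -- iteration 2/4 --
    RT 125: heading 71 -> 306
    FD 10: (-21.633,16.312) -> (-15.755,8.222) [heading=306, draw]
    LT 60: heading 306 -> 6
    -- iteration 3/4 --
    RT 125: heading 6 -> 241
    FD 10: (-15.755,8.222) -> (-20.603,-0.524) [heading=241, draw]
    LT 60: heading 241 -> 301
    -- iteration 4/4 --
    RT 125: heading 301 -> 176
    FD 10: (-20.603,-0.524) -> (-30.579,0.173) [heading=176, draw]
    LT 60: heading 176 -> 236
  ]
  -- iteration 3/3 --
  RT 90: heading 236 -> 146
  FD 19: (-30.579,0.173) -> (-46.331,10.798) [heading=146, draw]
  REPEAT 4 [
    -- iteration 1/4 --
    RT 125: heading 146 -> 21
    FD 10: (-46.331,10.798) -> (-36.995,14.382) [heading=21, draw]
    LT 60: heading 21 -> 81
    -- iteration 2/4 --
    RT 125: heading 81 -> 316
    FD 10: (-36.995,14.382) -> (-29.801,7.435) [heading=316, draw]
    LT 60: heading 316 -> 16
    -- iteration 3/4 --
    RT 125: heading 16 -> 251
    FD 10: (-29.801,7.435) -> (-33.057,-2.02) [heading=251, draw]
    LT 60: heading 251 -> 311
    -- iteration 4/4 --
    RT 125: heading 311 -> 186
    FD 10: (-33.057,-2.02) -> (-43.002,-3.065) [heading=186, draw]
    LT 60: heading 186 -> 246
  ]
]
FD 13: (-43.002,-3.065) -> (-48.29,-14.941) [heading=246, draw]
RT 108: heading 246 -> 138
FD 8: (-48.29,-14.941) -> (-54.235,-9.588) [heading=138, draw]
Final: pos=(-54.235,-9.588), heading=138, 18 segment(s) drawn

Answer: -54.235 -9.588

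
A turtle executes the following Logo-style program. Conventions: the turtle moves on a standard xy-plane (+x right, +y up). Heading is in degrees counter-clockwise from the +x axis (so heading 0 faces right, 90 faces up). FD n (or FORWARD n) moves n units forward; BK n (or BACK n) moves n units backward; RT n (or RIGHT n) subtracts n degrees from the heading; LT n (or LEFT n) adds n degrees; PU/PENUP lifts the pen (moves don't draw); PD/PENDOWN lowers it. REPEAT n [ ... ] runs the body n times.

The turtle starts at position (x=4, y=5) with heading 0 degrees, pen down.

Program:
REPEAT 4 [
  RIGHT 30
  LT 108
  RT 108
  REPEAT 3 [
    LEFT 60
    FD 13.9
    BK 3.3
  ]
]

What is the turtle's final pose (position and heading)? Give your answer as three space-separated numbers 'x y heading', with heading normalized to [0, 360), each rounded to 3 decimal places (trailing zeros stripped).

Answer: -9.44 18.44 240

Derivation:
Executing turtle program step by step:
Start: pos=(4,5), heading=0, pen down
REPEAT 4 [
  -- iteration 1/4 --
  RT 30: heading 0 -> 330
  LT 108: heading 330 -> 78
  RT 108: heading 78 -> 330
  REPEAT 3 [
    -- iteration 1/3 --
    LT 60: heading 330 -> 30
    FD 13.9: (4,5) -> (16.038,11.95) [heading=30, draw]
    BK 3.3: (16.038,11.95) -> (13.18,10.3) [heading=30, draw]
    -- iteration 2/3 --
    LT 60: heading 30 -> 90
    FD 13.9: (13.18,10.3) -> (13.18,24.2) [heading=90, draw]
    BK 3.3: (13.18,24.2) -> (13.18,20.9) [heading=90, draw]
    -- iteration 3/3 --
    LT 60: heading 90 -> 150
    FD 13.9: (13.18,20.9) -> (1.142,27.85) [heading=150, draw]
    BK 3.3: (1.142,27.85) -> (4,26.2) [heading=150, draw]
  ]
  -- iteration 2/4 --
  RT 30: heading 150 -> 120
  LT 108: heading 120 -> 228
  RT 108: heading 228 -> 120
  REPEAT 3 [
    -- iteration 1/3 --
    LT 60: heading 120 -> 180
    FD 13.9: (4,26.2) -> (-9.9,26.2) [heading=180, draw]
    BK 3.3: (-9.9,26.2) -> (-6.6,26.2) [heading=180, draw]
    -- iteration 2/3 --
    LT 60: heading 180 -> 240
    FD 13.9: (-6.6,26.2) -> (-13.55,14.162) [heading=240, draw]
    BK 3.3: (-13.55,14.162) -> (-11.9,17.02) [heading=240, draw]
    -- iteration 3/3 --
    LT 60: heading 240 -> 300
    FD 13.9: (-11.9,17.02) -> (-4.95,4.982) [heading=300, draw]
    BK 3.3: (-4.95,4.982) -> (-6.6,7.84) [heading=300, draw]
  ]
  -- iteration 3/4 --
  RT 30: heading 300 -> 270
  LT 108: heading 270 -> 18
  RT 108: heading 18 -> 270
  REPEAT 3 [
    -- iteration 1/3 --
    LT 60: heading 270 -> 330
    FD 13.9: (-6.6,7.84) -> (5.438,0.89) [heading=330, draw]
    BK 3.3: (5.438,0.89) -> (2.58,2.54) [heading=330, draw]
    -- iteration 2/3 --
    LT 60: heading 330 -> 30
    FD 13.9: (2.58,2.54) -> (14.618,9.49) [heading=30, draw]
    BK 3.3: (14.618,9.49) -> (11.76,7.84) [heading=30, draw]
    -- iteration 3/3 --
    LT 60: heading 30 -> 90
    FD 13.9: (11.76,7.84) -> (11.76,21.74) [heading=90, draw]
    BK 3.3: (11.76,21.74) -> (11.76,18.44) [heading=90, draw]
  ]
  -- iteration 4/4 --
  RT 30: heading 90 -> 60
  LT 108: heading 60 -> 168
  RT 108: heading 168 -> 60
  REPEAT 3 [
    -- iteration 1/3 --
    LT 60: heading 60 -> 120
    FD 13.9: (11.76,18.44) -> (4.81,30.478) [heading=120, draw]
    BK 3.3: (4.81,30.478) -> (6.46,27.62) [heading=120, draw]
    -- iteration 2/3 --
    LT 60: heading 120 -> 180
    FD 13.9: (6.46,27.62) -> (-7.44,27.62) [heading=180, draw]
    BK 3.3: (-7.44,27.62) -> (-4.14,27.62) [heading=180, draw]
    -- iteration 3/3 --
    LT 60: heading 180 -> 240
    FD 13.9: (-4.14,27.62) -> (-11.09,15.582) [heading=240, draw]
    BK 3.3: (-11.09,15.582) -> (-9.44,18.44) [heading=240, draw]
  ]
]
Final: pos=(-9.44,18.44), heading=240, 24 segment(s) drawn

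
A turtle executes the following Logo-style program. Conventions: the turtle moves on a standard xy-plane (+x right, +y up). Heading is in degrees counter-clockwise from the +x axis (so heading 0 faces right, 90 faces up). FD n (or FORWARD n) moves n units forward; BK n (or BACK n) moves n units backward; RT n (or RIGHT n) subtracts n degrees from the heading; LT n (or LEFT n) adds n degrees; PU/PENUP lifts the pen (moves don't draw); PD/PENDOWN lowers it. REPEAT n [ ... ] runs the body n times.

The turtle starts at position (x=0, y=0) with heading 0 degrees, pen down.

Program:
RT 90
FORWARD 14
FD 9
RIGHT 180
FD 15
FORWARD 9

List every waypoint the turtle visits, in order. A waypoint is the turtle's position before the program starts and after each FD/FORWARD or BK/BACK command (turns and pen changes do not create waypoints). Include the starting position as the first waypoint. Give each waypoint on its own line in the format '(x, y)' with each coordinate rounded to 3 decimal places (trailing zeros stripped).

Executing turtle program step by step:
Start: pos=(0,0), heading=0, pen down
RT 90: heading 0 -> 270
FD 14: (0,0) -> (0,-14) [heading=270, draw]
FD 9: (0,-14) -> (0,-23) [heading=270, draw]
RT 180: heading 270 -> 90
FD 15: (0,-23) -> (0,-8) [heading=90, draw]
FD 9: (0,-8) -> (0,1) [heading=90, draw]
Final: pos=(0,1), heading=90, 4 segment(s) drawn
Waypoints (5 total):
(0, 0)
(0, -14)
(0, -23)
(0, -8)
(0, 1)

Answer: (0, 0)
(0, -14)
(0, -23)
(0, -8)
(0, 1)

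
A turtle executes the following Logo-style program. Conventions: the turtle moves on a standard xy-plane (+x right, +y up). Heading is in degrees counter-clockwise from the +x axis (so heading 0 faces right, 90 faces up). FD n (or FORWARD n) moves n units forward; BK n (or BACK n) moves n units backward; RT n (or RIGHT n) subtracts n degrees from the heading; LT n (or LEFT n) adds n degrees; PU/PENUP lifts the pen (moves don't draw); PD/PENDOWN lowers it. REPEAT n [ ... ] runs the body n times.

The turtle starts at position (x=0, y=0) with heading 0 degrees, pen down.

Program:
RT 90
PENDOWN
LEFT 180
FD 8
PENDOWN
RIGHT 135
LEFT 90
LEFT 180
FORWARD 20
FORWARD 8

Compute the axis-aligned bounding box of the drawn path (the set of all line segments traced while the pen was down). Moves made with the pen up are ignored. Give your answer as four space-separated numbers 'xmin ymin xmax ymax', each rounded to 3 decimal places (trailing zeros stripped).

Executing turtle program step by step:
Start: pos=(0,0), heading=0, pen down
RT 90: heading 0 -> 270
PD: pen down
LT 180: heading 270 -> 90
FD 8: (0,0) -> (0,8) [heading=90, draw]
PD: pen down
RT 135: heading 90 -> 315
LT 90: heading 315 -> 45
LT 180: heading 45 -> 225
FD 20: (0,8) -> (-14.142,-6.142) [heading=225, draw]
FD 8: (-14.142,-6.142) -> (-19.799,-11.799) [heading=225, draw]
Final: pos=(-19.799,-11.799), heading=225, 3 segment(s) drawn

Segment endpoints: x in {-19.799, -14.142, 0, 0}, y in {-11.799, -6.142, 0, 8}
xmin=-19.799, ymin=-11.799, xmax=0, ymax=8

Answer: -19.799 -11.799 0 8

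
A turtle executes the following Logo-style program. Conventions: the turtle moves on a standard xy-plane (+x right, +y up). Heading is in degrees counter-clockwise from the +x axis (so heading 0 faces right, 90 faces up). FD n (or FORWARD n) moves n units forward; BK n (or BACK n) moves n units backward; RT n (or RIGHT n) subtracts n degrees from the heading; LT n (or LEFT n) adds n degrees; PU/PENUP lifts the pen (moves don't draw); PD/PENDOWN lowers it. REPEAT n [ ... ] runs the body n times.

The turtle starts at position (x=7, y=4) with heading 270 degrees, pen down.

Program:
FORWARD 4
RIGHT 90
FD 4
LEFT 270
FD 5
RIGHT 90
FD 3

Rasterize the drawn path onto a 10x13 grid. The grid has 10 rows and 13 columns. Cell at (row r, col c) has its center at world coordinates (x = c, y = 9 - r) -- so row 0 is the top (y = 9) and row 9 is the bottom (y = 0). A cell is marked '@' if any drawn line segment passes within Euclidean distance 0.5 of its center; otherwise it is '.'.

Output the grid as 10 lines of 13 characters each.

Answer: .............
.............
.............
.............
...@@@@......
...@...@.....
...@...@.....
...@...@.....
...@...@.....
...@@@@@.....

Derivation:
Segment 0: (7,4) -> (7,0)
Segment 1: (7,0) -> (3,0)
Segment 2: (3,0) -> (3,5)
Segment 3: (3,5) -> (6,5)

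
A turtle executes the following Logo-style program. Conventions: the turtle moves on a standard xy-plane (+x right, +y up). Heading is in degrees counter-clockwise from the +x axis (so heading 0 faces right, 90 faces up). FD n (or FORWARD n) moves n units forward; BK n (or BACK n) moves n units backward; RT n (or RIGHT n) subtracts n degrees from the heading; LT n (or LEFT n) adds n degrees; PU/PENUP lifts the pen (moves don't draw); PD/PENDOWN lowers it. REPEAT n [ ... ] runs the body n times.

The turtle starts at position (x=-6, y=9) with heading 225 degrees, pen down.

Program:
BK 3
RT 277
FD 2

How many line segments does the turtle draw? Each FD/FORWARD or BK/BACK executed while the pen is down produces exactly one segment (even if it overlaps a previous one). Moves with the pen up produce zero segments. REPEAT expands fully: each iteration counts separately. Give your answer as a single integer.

Executing turtle program step by step:
Start: pos=(-6,9), heading=225, pen down
BK 3: (-6,9) -> (-3.879,11.121) [heading=225, draw]
RT 277: heading 225 -> 308
FD 2: (-3.879,11.121) -> (-2.647,9.545) [heading=308, draw]
Final: pos=(-2.647,9.545), heading=308, 2 segment(s) drawn
Segments drawn: 2

Answer: 2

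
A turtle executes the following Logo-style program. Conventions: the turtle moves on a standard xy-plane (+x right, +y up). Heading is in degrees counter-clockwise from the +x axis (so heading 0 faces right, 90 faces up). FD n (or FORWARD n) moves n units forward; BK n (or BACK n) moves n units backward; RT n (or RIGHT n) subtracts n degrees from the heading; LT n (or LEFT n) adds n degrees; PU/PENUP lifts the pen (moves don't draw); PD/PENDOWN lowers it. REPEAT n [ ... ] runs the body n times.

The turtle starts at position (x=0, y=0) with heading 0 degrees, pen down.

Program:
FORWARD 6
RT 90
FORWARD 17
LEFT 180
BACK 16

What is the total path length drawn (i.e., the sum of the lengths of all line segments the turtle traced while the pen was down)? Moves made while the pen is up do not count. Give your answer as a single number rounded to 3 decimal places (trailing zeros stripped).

Executing turtle program step by step:
Start: pos=(0,0), heading=0, pen down
FD 6: (0,0) -> (6,0) [heading=0, draw]
RT 90: heading 0 -> 270
FD 17: (6,0) -> (6,-17) [heading=270, draw]
LT 180: heading 270 -> 90
BK 16: (6,-17) -> (6,-33) [heading=90, draw]
Final: pos=(6,-33), heading=90, 3 segment(s) drawn

Segment lengths:
  seg 1: (0,0) -> (6,0), length = 6
  seg 2: (6,0) -> (6,-17), length = 17
  seg 3: (6,-17) -> (6,-33), length = 16
Total = 39

Answer: 39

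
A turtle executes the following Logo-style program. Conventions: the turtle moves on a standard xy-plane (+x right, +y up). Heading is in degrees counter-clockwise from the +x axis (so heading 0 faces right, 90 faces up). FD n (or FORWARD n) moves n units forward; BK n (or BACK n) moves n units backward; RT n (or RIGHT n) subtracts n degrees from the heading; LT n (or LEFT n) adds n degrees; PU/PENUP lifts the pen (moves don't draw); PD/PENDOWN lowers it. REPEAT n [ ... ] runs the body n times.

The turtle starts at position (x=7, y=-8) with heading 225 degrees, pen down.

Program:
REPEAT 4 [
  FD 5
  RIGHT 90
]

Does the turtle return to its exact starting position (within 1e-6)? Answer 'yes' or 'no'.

Answer: yes

Derivation:
Executing turtle program step by step:
Start: pos=(7,-8), heading=225, pen down
REPEAT 4 [
  -- iteration 1/4 --
  FD 5: (7,-8) -> (3.464,-11.536) [heading=225, draw]
  RT 90: heading 225 -> 135
  -- iteration 2/4 --
  FD 5: (3.464,-11.536) -> (-0.071,-8) [heading=135, draw]
  RT 90: heading 135 -> 45
  -- iteration 3/4 --
  FD 5: (-0.071,-8) -> (3.464,-4.464) [heading=45, draw]
  RT 90: heading 45 -> 315
  -- iteration 4/4 --
  FD 5: (3.464,-4.464) -> (7,-8) [heading=315, draw]
  RT 90: heading 315 -> 225
]
Final: pos=(7,-8), heading=225, 4 segment(s) drawn

Start position: (7, -8)
Final position: (7, -8)
Distance = 0; < 1e-6 -> CLOSED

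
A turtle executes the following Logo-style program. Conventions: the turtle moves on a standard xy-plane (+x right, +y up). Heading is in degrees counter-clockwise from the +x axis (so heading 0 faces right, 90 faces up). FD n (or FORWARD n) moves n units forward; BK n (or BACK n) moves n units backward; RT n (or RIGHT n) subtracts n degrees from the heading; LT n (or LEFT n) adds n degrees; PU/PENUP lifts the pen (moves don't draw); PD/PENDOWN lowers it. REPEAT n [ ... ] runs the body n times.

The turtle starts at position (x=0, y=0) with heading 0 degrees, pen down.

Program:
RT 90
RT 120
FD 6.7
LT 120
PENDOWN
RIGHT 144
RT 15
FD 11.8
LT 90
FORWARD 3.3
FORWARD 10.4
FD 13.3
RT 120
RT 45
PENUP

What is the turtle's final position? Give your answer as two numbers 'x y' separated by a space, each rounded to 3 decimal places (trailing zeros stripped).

Answer: -35.238 4.69

Derivation:
Executing turtle program step by step:
Start: pos=(0,0), heading=0, pen down
RT 90: heading 0 -> 270
RT 120: heading 270 -> 150
FD 6.7: (0,0) -> (-5.802,3.35) [heading=150, draw]
LT 120: heading 150 -> 270
PD: pen down
RT 144: heading 270 -> 126
RT 15: heading 126 -> 111
FD 11.8: (-5.802,3.35) -> (-10.031,14.366) [heading=111, draw]
LT 90: heading 111 -> 201
FD 3.3: (-10.031,14.366) -> (-13.112,13.184) [heading=201, draw]
FD 10.4: (-13.112,13.184) -> (-22.821,9.457) [heading=201, draw]
FD 13.3: (-22.821,9.457) -> (-35.238,4.69) [heading=201, draw]
RT 120: heading 201 -> 81
RT 45: heading 81 -> 36
PU: pen up
Final: pos=(-35.238,4.69), heading=36, 5 segment(s) drawn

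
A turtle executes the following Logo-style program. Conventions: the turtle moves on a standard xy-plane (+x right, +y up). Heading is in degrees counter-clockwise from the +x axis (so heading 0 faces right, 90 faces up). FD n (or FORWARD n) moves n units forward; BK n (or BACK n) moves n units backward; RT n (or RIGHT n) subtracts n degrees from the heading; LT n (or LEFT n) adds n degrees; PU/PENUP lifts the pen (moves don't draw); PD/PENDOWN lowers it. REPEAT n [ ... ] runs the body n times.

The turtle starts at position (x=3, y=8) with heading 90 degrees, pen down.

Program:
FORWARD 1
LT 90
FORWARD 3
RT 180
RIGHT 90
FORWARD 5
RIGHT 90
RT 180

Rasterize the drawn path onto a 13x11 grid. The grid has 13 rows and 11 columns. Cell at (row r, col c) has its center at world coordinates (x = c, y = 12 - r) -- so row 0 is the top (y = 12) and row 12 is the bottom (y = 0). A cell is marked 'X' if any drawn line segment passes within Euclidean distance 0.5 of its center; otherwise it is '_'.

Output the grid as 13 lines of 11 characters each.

Answer: ___________
___________
___________
XXXX_______
X__X_______
X__________
X__________
X__________
X__________
___________
___________
___________
___________

Derivation:
Segment 0: (3,8) -> (3,9)
Segment 1: (3,9) -> (0,9)
Segment 2: (0,9) -> (0,4)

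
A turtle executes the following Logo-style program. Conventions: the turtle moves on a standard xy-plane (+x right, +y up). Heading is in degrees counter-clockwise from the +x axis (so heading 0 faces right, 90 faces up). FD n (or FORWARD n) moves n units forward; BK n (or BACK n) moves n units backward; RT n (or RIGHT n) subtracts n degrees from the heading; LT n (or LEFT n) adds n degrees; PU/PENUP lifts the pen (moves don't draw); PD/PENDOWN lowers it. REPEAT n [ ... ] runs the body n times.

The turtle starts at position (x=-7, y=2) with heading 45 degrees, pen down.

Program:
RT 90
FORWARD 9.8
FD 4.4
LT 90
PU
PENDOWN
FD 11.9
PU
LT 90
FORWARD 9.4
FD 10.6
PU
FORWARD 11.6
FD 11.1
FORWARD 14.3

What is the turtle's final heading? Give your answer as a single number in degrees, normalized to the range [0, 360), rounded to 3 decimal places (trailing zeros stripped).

Executing turtle program step by step:
Start: pos=(-7,2), heading=45, pen down
RT 90: heading 45 -> 315
FD 9.8: (-7,2) -> (-0.07,-4.93) [heading=315, draw]
FD 4.4: (-0.07,-4.93) -> (3.041,-8.041) [heading=315, draw]
LT 90: heading 315 -> 45
PU: pen up
PD: pen down
FD 11.9: (3.041,-8.041) -> (11.455,0.374) [heading=45, draw]
PU: pen up
LT 90: heading 45 -> 135
FD 9.4: (11.455,0.374) -> (4.809,7.02) [heading=135, move]
FD 10.6: (4.809,7.02) -> (-2.687,14.516) [heading=135, move]
PU: pen up
FD 11.6: (-2.687,14.516) -> (-10.889,22.718) [heading=135, move]
FD 11.1: (-10.889,22.718) -> (-18.738,30.567) [heading=135, move]
FD 14.3: (-18.738,30.567) -> (-28.85,40.679) [heading=135, move]
Final: pos=(-28.85,40.679), heading=135, 3 segment(s) drawn

Answer: 135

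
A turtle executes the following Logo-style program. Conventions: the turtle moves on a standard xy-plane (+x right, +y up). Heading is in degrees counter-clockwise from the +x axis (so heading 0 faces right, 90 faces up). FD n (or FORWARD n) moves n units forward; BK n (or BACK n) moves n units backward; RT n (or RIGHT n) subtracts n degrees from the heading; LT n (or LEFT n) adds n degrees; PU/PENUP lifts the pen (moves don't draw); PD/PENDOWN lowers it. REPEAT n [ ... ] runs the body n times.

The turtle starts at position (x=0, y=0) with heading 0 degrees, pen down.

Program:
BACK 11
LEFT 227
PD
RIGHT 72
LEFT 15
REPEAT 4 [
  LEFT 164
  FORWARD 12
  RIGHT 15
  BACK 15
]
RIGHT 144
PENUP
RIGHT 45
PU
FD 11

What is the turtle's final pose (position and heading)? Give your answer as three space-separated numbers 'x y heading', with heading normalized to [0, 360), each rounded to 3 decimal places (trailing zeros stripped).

Executing turtle program step by step:
Start: pos=(0,0), heading=0, pen down
BK 11: (0,0) -> (-11,0) [heading=0, draw]
LT 227: heading 0 -> 227
PD: pen down
RT 72: heading 227 -> 155
LT 15: heading 155 -> 170
REPEAT 4 [
  -- iteration 1/4 --
  LT 164: heading 170 -> 334
  FD 12: (-11,0) -> (-0.214,-5.26) [heading=334, draw]
  RT 15: heading 334 -> 319
  BK 15: (-0.214,-5.26) -> (-11.535,4.58) [heading=319, draw]
  -- iteration 2/4 --
  LT 164: heading 319 -> 123
  FD 12: (-11.535,4.58) -> (-18.071,14.644) [heading=123, draw]
  RT 15: heading 123 -> 108
  BK 15: (-18.071,14.644) -> (-13.436,0.379) [heading=108, draw]
  -- iteration 3/4 --
  LT 164: heading 108 -> 272
  FD 12: (-13.436,0.379) -> (-13.017,-11.614) [heading=272, draw]
  RT 15: heading 272 -> 257
  BK 15: (-13.017,-11.614) -> (-9.642,3.001) [heading=257, draw]
  -- iteration 4/4 --
  LT 164: heading 257 -> 61
  FD 12: (-9.642,3.001) -> (-3.825,13.497) [heading=61, draw]
  RT 15: heading 61 -> 46
  BK 15: (-3.825,13.497) -> (-14.245,2.707) [heading=46, draw]
]
RT 144: heading 46 -> 262
PU: pen up
RT 45: heading 262 -> 217
PU: pen up
FD 11: (-14.245,2.707) -> (-23.03,-3.913) [heading=217, move]
Final: pos=(-23.03,-3.913), heading=217, 9 segment(s) drawn

Answer: -23.03 -3.913 217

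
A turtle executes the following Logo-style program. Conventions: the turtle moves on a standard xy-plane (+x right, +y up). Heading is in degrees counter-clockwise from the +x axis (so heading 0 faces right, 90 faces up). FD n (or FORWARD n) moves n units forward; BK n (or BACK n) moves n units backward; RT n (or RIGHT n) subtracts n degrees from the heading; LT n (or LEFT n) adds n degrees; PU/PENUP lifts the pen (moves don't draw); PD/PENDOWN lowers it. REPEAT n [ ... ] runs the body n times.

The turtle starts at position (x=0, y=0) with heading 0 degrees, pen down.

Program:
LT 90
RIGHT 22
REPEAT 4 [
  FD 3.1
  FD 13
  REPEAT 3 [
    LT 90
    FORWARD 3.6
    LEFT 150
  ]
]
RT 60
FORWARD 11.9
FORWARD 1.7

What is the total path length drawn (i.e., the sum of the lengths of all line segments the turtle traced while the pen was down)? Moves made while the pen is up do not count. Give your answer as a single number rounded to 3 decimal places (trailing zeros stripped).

Executing turtle program step by step:
Start: pos=(0,0), heading=0, pen down
LT 90: heading 0 -> 90
RT 22: heading 90 -> 68
REPEAT 4 [
  -- iteration 1/4 --
  FD 3.1: (0,0) -> (1.161,2.874) [heading=68, draw]
  FD 13: (1.161,2.874) -> (6.031,14.928) [heading=68, draw]
  REPEAT 3 [
    -- iteration 1/3 --
    LT 90: heading 68 -> 158
    FD 3.6: (6.031,14.928) -> (2.693,16.276) [heading=158, draw]
    LT 150: heading 158 -> 308
    -- iteration 2/3 --
    LT 90: heading 308 -> 38
    FD 3.6: (2.693,16.276) -> (5.53,18.493) [heading=38, draw]
    LT 150: heading 38 -> 188
    -- iteration 3/3 --
    LT 90: heading 188 -> 278
    FD 3.6: (5.53,18.493) -> (6.031,14.928) [heading=278, draw]
    LT 150: heading 278 -> 68
  ]
  -- iteration 2/4 --
  FD 3.1: (6.031,14.928) -> (7.192,17.802) [heading=68, draw]
  FD 13: (7.192,17.802) -> (12.062,29.855) [heading=68, draw]
  REPEAT 3 [
    -- iteration 1/3 --
    LT 90: heading 68 -> 158
    FD 3.6: (12.062,29.855) -> (8.724,31.204) [heading=158, draw]
    LT 150: heading 158 -> 308
    -- iteration 2/3 --
    LT 90: heading 308 -> 38
    FD 3.6: (8.724,31.204) -> (11.561,33.42) [heading=38, draw]
    LT 150: heading 38 -> 188
    -- iteration 3/3 --
    LT 90: heading 188 -> 278
    FD 3.6: (11.561,33.42) -> (12.062,29.855) [heading=278, draw]
    LT 150: heading 278 -> 68
  ]
  -- iteration 3/4 --
  FD 3.1: (12.062,29.855) -> (13.224,32.73) [heading=68, draw]
  FD 13: (13.224,32.73) -> (18.093,44.783) [heading=68, draw]
  REPEAT 3 [
    -- iteration 1/3 --
    LT 90: heading 68 -> 158
    FD 3.6: (18.093,44.783) -> (14.756,46.132) [heading=158, draw]
    LT 150: heading 158 -> 308
    -- iteration 2/3 --
    LT 90: heading 308 -> 38
    FD 3.6: (14.756,46.132) -> (17.592,48.348) [heading=38, draw]
    LT 150: heading 38 -> 188
    -- iteration 3/3 --
    LT 90: heading 188 -> 278
    FD 3.6: (17.592,48.348) -> (18.093,44.783) [heading=278, draw]
    LT 150: heading 278 -> 68
  ]
  -- iteration 4/4 --
  FD 3.1: (18.093,44.783) -> (19.255,47.657) [heading=68, draw]
  FD 13: (19.255,47.657) -> (24.125,59.711) [heading=68, draw]
  REPEAT 3 [
    -- iteration 1/3 --
    LT 90: heading 68 -> 158
    FD 3.6: (24.125,59.711) -> (20.787,61.059) [heading=158, draw]
    LT 150: heading 158 -> 308
    -- iteration 2/3 --
    LT 90: heading 308 -> 38
    FD 3.6: (20.787,61.059) -> (23.624,63.276) [heading=38, draw]
    LT 150: heading 38 -> 188
    -- iteration 3/3 --
    LT 90: heading 188 -> 278
    FD 3.6: (23.624,63.276) -> (24.125,59.711) [heading=278, draw]
    LT 150: heading 278 -> 68
  ]
]
RT 60: heading 68 -> 8
FD 11.9: (24.125,59.711) -> (35.909,61.367) [heading=8, draw]
FD 1.7: (35.909,61.367) -> (37.592,61.603) [heading=8, draw]
Final: pos=(37.592,61.603), heading=8, 22 segment(s) drawn

Segment lengths:
  seg 1: (0,0) -> (1.161,2.874), length = 3.1
  seg 2: (1.161,2.874) -> (6.031,14.928), length = 13
  seg 3: (6.031,14.928) -> (2.693,16.276), length = 3.6
  seg 4: (2.693,16.276) -> (5.53,18.493), length = 3.6
  seg 5: (5.53,18.493) -> (6.031,14.928), length = 3.6
  seg 6: (6.031,14.928) -> (7.192,17.802), length = 3.1
  seg 7: (7.192,17.802) -> (12.062,29.855), length = 13
  seg 8: (12.062,29.855) -> (8.724,31.204), length = 3.6
  seg 9: (8.724,31.204) -> (11.561,33.42), length = 3.6
  seg 10: (11.561,33.42) -> (12.062,29.855), length = 3.6
  seg 11: (12.062,29.855) -> (13.224,32.73), length = 3.1
  seg 12: (13.224,32.73) -> (18.093,44.783), length = 13
  seg 13: (18.093,44.783) -> (14.756,46.132), length = 3.6
  seg 14: (14.756,46.132) -> (17.592,48.348), length = 3.6
  seg 15: (17.592,48.348) -> (18.093,44.783), length = 3.6
  seg 16: (18.093,44.783) -> (19.255,47.657), length = 3.1
  seg 17: (19.255,47.657) -> (24.125,59.711), length = 13
  seg 18: (24.125,59.711) -> (20.787,61.059), length = 3.6
  seg 19: (20.787,61.059) -> (23.624,63.276), length = 3.6
  seg 20: (23.624,63.276) -> (24.125,59.711), length = 3.6
  seg 21: (24.125,59.711) -> (35.909,61.367), length = 11.9
  seg 22: (35.909,61.367) -> (37.592,61.603), length = 1.7
Total = 121.2

Answer: 121.2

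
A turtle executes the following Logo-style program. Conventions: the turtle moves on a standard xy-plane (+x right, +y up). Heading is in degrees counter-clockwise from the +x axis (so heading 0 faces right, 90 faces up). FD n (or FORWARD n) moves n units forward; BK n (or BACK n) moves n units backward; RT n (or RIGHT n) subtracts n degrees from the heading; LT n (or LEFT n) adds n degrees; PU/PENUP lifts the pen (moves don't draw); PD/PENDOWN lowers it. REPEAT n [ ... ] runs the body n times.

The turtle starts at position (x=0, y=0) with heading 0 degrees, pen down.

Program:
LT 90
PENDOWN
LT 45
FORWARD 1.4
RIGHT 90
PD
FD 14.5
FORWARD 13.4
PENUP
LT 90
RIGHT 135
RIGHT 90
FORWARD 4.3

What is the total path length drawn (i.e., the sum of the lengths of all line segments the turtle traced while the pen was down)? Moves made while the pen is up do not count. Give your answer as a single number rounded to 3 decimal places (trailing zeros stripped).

Answer: 29.3

Derivation:
Executing turtle program step by step:
Start: pos=(0,0), heading=0, pen down
LT 90: heading 0 -> 90
PD: pen down
LT 45: heading 90 -> 135
FD 1.4: (0,0) -> (-0.99,0.99) [heading=135, draw]
RT 90: heading 135 -> 45
PD: pen down
FD 14.5: (-0.99,0.99) -> (9.263,11.243) [heading=45, draw]
FD 13.4: (9.263,11.243) -> (18.738,20.718) [heading=45, draw]
PU: pen up
LT 90: heading 45 -> 135
RT 135: heading 135 -> 0
RT 90: heading 0 -> 270
FD 4.3: (18.738,20.718) -> (18.738,16.418) [heading=270, move]
Final: pos=(18.738,16.418), heading=270, 3 segment(s) drawn

Segment lengths:
  seg 1: (0,0) -> (-0.99,0.99), length = 1.4
  seg 2: (-0.99,0.99) -> (9.263,11.243), length = 14.5
  seg 3: (9.263,11.243) -> (18.738,20.718), length = 13.4
Total = 29.3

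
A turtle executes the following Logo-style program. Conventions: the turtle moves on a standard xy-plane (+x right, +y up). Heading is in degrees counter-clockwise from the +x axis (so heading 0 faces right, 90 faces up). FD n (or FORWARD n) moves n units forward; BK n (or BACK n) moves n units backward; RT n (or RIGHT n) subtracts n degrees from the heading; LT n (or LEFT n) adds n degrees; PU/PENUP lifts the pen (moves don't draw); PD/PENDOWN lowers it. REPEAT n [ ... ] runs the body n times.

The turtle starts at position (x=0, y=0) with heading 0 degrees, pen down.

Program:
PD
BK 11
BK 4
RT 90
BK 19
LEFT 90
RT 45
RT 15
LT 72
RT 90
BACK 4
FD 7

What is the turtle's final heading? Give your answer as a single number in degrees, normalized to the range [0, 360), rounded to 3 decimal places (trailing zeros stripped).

Answer: 282

Derivation:
Executing turtle program step by step:
Start: pos=(0,0), heading=0, pen down
PD: pen down
BK 11: (0,0) -> (-11,0) [heading=0, draw]
BK 4: (-11,0) -> (-15,0) [heading=0, draw]
RT 90: heading 0 -> 270
BK 19: (-15,0) -> (-15,19) [heading=270, draw]
LT 90: heading 270 -> 0
RT 45: heading 0 -> 315
RT 15: heading 315 -> 300
LT 72: heading 300 -> 12
RT 90: heading 12 -> 282
BK 4: (-15,19) -> (-15.832,22.913) [heading=282, draw]
FD 7: (-15.832,22.913) -> (-14.376,16.066) [heading=282, draw]
Final: pos=(-14.376,16.066), heading=282, 5 segment(s) drawn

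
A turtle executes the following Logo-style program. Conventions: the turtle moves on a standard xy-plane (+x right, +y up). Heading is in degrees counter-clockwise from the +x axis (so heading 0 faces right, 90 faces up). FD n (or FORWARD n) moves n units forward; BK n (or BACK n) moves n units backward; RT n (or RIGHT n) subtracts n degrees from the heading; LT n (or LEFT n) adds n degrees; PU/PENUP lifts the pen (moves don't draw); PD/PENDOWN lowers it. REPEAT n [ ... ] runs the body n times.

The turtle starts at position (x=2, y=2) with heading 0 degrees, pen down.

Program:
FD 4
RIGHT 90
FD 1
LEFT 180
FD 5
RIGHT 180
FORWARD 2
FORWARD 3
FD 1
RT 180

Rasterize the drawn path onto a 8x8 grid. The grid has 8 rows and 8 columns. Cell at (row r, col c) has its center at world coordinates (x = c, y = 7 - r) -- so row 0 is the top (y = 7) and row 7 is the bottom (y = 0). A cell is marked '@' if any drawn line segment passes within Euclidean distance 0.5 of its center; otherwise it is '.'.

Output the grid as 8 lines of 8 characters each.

Answer: ........
......@.
......@.
......@.
......@.
..@@@@@.
......@.
......@.

Derivation:
Segment 0: (2,2) -> (6,2)
Segment 1: (6,2) -> (6,1)
Segment 2: (6,1) -> (6,6)
Segment 3: (6,6) -> (6,4)
Segment 4: (6,4) -> (6,1)
Segment 5: (6,1) -> (6,0)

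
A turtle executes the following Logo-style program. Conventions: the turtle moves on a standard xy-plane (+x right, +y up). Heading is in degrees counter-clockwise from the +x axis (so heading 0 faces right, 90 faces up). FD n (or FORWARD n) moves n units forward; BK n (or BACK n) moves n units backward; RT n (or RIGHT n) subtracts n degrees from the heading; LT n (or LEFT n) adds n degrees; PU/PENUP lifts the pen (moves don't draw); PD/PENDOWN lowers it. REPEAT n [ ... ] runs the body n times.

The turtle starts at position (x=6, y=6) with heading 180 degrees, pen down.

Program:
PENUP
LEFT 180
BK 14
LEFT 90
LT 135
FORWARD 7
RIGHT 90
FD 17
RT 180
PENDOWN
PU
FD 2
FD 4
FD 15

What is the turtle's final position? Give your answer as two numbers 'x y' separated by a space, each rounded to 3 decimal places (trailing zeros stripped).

Answer: -10.121 -1.778

Derivation:
Executing turtle program step by step:
Start: pos=(6,6), heading=180, pen down
PU: pen up
LT 180: heading 180 -> 0
BK 14: (6,6) -> (-8,6) [heading=0, move]
LT 90: heading 0 -> 90
LT 135: heading 90 -> 225
FD 7: (-8,6) -> (-12.95,1.05) [heading=225, move]
RT 90: heading 225 -> 135
FD 17: (-12.95,1.05) -> (-24.971,13.071) [heading=135, move]
RT 180: heading 135 -> 315
PD: pen down
PU: pen up
FD 2: (-24.971,13.071) -> (-23.556,11.657) [heading=315, move]
FD 4: (-23.556,11.657) -> (-20.728,8.828) [heading=315, move]
FD 15: (-20.728,8.828) -> (-10.121,-1.778) [heading=315, move]
Final: pos=(-10.121,-1.778), heading=315, 0 segment(s) drawn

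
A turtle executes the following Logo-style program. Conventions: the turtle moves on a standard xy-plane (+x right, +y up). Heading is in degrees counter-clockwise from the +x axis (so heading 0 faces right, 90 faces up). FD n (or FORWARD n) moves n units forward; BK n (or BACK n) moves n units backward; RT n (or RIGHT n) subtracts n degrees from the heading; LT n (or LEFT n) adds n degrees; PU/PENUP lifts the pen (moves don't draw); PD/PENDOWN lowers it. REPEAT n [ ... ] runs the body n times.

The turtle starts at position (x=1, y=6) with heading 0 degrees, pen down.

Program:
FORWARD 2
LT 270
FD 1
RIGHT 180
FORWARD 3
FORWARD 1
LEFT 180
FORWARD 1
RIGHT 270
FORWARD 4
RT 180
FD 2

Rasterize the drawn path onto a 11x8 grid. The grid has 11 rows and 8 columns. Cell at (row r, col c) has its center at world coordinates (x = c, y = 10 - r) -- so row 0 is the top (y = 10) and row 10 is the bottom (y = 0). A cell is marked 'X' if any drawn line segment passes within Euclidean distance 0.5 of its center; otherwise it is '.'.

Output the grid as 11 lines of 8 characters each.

Answer: ........
...X....
...XXXXX
...X....
.XXX....
...X....
........
........
........
........
........

Derivation:
Segment 0: (1,6) -> (3,6)
Segment 1: (3,6) -> (3,5)
Segment 2: (3,5) -> (3,8)
Segment 3: (3,8) -> (3,9)
Segment 4: (3,9) -> (3,8)
Segment 5: (3,8) -> (7,8)
Segment 6: (7,8) -> (5,8)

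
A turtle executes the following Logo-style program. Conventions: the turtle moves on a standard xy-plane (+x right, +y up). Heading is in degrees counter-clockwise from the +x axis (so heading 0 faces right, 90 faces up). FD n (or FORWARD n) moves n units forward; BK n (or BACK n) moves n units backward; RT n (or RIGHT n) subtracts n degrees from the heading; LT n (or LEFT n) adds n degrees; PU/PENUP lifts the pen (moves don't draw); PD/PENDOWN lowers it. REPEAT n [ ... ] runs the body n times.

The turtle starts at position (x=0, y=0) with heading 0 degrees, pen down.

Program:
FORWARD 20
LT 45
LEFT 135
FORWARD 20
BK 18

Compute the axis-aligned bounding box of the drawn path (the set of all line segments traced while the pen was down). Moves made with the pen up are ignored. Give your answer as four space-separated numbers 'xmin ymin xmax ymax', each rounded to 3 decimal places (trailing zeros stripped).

Executing turtle program step by step:
Start: pos=(0,0), heading=0, pen down
FD 20: (0,0) -> (20,0) [heading=0, draw]
LT 45: heading 0 -> 45
LT 135: heading 45 -> 180
FD 20: (20,0) -> (0,0) [heading=180, draw]
BK 18: (0,0) -> (18,0) [heading=180, draw]
Final: pos=(18,0), heading=180, 3 segment(s) drawn

Segment endpoints: x in {0, 18, 20}, y in {0, 0, 0}
xmin=0, ymin=0, xmax=20, ymax=0

Answer: 0 0 20 0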